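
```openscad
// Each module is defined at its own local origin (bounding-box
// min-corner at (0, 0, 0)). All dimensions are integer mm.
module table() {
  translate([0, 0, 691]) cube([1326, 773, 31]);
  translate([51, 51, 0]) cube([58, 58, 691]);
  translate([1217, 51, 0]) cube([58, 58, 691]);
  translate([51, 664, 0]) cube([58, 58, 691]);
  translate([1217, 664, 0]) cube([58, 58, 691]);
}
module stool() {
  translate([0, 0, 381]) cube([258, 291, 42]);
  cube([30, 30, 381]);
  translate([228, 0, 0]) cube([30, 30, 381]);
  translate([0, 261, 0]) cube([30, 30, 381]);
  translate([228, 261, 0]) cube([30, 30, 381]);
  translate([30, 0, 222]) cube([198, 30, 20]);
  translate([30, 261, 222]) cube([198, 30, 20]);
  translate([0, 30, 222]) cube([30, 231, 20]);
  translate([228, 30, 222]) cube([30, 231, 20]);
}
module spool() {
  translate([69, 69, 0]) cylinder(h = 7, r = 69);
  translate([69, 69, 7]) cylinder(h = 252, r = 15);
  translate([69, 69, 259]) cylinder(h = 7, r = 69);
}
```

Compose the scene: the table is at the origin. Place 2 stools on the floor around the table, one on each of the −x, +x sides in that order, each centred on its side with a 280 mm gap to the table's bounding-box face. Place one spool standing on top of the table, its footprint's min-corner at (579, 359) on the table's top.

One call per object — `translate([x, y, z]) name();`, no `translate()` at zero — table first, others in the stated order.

table();
translate([-538, 241, 0]) stool();
translate([1606, 241, 0]) stool();
translate([579, 359, 722]) spool();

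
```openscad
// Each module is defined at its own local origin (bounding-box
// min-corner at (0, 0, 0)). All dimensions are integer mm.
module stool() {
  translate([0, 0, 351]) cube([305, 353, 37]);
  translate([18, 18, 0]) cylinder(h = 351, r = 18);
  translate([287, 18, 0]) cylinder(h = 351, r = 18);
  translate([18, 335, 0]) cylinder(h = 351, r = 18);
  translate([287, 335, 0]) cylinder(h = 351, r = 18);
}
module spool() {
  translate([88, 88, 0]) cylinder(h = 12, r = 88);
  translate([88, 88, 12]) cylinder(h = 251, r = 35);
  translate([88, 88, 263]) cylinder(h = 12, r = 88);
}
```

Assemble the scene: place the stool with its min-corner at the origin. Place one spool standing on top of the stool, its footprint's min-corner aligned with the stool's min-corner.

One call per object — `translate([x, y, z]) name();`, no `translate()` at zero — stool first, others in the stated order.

stool();
translate([0, 0, 388]) spool();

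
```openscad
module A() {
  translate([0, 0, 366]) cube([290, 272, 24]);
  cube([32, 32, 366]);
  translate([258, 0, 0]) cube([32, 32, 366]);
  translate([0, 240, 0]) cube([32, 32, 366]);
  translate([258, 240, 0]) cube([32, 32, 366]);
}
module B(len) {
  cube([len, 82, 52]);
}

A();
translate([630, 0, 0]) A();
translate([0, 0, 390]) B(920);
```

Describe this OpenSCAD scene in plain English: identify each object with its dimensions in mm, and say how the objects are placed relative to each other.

A is a four-legged stool. The seat is a 290×272×24 mm slab whose top surface is at z = 390 mm; four square legs, each 32×32 mm in cross-section, run from the floor (z = 0) to the underside of the seat, each flush with a corner of the seat.

B is a rectangular beam 920 mm long (x), 82 mm deep (y), 52 mm thick (z).

The beam spans the tops of two stools placed 340 mm apart, resting at z = 390 mm.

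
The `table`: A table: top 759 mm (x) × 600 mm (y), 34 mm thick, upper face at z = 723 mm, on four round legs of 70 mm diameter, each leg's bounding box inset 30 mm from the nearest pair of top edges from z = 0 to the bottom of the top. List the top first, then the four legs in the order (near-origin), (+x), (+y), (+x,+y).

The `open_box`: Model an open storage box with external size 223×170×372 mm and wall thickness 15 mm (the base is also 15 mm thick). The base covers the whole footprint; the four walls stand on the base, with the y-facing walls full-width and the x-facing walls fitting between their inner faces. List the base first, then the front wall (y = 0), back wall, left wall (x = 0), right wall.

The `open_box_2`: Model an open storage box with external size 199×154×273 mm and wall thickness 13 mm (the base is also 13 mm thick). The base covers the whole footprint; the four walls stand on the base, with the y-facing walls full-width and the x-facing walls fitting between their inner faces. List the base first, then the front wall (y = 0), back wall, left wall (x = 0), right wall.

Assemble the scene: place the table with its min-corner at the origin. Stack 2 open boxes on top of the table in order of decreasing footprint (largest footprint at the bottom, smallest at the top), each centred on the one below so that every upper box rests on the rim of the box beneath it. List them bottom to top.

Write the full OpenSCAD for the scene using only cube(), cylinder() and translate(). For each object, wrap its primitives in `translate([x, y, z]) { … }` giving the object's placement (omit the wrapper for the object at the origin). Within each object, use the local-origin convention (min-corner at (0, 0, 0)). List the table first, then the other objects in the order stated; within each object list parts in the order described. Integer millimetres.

translate([0, 0, 689]) cube([759, 600, 34]);
translate([65, 65, 0]) cylinder(h = 689, r = 35);
translate([694, 65, 0]) cylinder(h = 689, r = 35);
translate([65, 535, 0]) cylinder(h = 689, r = 35);
translate([694, 535, 0]) cylinder(h = 689, r = 35);
translate([268, 215, 723]) {
  cube([223, 170, 15]);
  translate([0, 0, 15]) cube([223, 15, 357]);
  translate([0, 155, 15]) cube([223, 15, 357]);
  translate([0, 15, 15]) cube([15, 140, 357]);
  translate([208, 15, 15]) cube([15, 140, 357]);
}
translate([280, 223, 1095]) {
  cube([199, 154, 13]);
  translate([0, 0, 13]) cube([199, 13, 260]);
  translate([0, 141, 13]) cube([199, 13, 260]);
  translate([0, 13, 13]) cube([13, 128, 260]);
  translate([186, 13, 13]) cube([13, 128, 260]);
}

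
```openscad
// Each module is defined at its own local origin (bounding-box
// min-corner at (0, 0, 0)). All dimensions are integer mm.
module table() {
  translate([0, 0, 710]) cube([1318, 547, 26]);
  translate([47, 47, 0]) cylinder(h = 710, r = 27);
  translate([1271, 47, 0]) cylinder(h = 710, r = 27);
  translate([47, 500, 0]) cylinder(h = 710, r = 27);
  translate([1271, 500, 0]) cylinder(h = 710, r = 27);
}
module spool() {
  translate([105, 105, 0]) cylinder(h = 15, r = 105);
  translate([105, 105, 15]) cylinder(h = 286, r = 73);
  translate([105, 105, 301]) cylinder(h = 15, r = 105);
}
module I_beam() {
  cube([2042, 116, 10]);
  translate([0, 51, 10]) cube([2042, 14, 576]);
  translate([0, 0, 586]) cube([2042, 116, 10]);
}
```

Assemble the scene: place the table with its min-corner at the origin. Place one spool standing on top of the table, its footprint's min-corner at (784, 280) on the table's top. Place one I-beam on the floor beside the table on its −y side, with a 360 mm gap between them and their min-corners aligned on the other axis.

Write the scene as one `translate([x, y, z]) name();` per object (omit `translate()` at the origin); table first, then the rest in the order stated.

table();
translate([784, 280, 736]) spool();
translate([0, -476, 0]) I_beam();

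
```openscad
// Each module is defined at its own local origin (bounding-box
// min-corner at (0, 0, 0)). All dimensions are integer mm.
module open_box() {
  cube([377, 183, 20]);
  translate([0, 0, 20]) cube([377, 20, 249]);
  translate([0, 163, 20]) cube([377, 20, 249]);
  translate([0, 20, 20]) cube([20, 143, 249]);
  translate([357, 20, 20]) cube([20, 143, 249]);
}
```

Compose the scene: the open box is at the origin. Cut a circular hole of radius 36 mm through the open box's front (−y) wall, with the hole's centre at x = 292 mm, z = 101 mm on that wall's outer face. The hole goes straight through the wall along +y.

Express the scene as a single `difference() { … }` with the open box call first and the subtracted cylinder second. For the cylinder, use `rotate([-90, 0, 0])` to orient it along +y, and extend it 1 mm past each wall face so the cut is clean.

difference() {
  open_box();
  translate([292, -1, 101]) rotate([-90, 0, 0]) cylinder(h = 22, r = 36);
}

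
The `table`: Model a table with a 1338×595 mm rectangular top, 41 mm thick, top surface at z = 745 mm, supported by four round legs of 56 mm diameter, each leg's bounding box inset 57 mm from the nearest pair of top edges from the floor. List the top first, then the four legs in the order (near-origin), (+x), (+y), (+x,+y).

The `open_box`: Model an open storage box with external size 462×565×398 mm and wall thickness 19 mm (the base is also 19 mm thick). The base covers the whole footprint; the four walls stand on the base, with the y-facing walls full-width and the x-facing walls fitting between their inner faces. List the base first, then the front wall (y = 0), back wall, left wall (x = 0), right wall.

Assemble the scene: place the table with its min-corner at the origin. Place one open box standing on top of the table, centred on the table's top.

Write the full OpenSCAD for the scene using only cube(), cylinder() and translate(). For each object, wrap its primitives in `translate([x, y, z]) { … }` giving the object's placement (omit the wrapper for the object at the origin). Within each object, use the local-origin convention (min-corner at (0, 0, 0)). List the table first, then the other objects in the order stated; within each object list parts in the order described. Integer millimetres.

translate([0, 0, 704]) cube([1338, 595, 41]);
translate([85, 85, 0]) cylinder(h = 704, r = 28);
translate([1253, 85, 0]) cylinder(h = 704, r = 28);
translate([85, 510, 0]) cylinder(h = 704, r = 28);
translate([1253, 510, 0]) cylinder(h = 704, r = 28);
translate([438, 15, 745]) {
  cube([462, 565, 19]);
  translate([0, 0, 19]) cube([462, 19, 379]);
  translate([0, 546, 19]) cube([462, 19, 379]);
  translate([0, 19, 19]) cube([19, 527, 379]);
  translate([443, 19, 19]) cube([19, 527, 379]);
}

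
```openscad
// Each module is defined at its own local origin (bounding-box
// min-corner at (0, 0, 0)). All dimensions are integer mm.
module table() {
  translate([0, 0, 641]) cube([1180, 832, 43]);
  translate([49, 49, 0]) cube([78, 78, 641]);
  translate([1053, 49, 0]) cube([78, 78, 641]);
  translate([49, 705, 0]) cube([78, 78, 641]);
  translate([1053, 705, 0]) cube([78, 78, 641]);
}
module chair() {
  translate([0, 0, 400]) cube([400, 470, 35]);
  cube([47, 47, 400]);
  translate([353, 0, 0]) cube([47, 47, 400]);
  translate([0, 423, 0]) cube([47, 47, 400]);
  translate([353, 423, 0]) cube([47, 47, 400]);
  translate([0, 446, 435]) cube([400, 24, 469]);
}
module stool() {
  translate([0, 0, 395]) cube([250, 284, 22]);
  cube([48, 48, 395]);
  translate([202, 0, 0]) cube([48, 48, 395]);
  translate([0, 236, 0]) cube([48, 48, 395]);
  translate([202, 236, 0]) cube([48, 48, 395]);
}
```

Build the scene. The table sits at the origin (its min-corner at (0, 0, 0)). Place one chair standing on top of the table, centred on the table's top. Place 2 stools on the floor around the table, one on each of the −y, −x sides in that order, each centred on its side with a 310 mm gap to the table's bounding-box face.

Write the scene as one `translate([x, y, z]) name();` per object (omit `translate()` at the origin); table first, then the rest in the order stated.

table();
translate([390, 181, 684]) chair();
translate([465, -594, 0]) stool();
translate([-560, 274, 0]) stool();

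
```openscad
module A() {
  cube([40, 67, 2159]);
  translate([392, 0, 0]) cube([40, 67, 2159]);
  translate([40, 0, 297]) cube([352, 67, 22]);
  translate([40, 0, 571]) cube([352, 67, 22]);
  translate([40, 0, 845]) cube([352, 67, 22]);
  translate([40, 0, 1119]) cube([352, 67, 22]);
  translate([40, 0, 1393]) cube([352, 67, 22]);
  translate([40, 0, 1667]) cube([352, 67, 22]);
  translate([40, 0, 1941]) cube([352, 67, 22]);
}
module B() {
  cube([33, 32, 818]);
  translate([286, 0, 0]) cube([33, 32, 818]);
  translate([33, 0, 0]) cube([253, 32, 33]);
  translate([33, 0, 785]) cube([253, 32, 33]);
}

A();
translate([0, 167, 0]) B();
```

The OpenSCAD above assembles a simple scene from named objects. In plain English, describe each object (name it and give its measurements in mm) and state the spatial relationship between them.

A is a wooden ladder with two side rails of 40×67 mm section and 2159 mm height, set 432 mm apart overall. Between them run 7 rectangular rungs (67 mm deep, 22 mm thick), front faces flush with the rails' −y face. The bottom of the first rung is 297 mm above the floor and each subsequent rung is 274 mm higher than the one below.

B is a rectangular picture frame lying in the x–z plane (depth along y). The opening is 253 mm wide (x) by 752 mm tall (z), surrounded by a border 33 mm wide on all four sides. The frame is 32 mm deep and is made of two full-height vertical stiles with two horizontal rails fitted between them.

The picture frame is on the floor beside the ladder on its +y side.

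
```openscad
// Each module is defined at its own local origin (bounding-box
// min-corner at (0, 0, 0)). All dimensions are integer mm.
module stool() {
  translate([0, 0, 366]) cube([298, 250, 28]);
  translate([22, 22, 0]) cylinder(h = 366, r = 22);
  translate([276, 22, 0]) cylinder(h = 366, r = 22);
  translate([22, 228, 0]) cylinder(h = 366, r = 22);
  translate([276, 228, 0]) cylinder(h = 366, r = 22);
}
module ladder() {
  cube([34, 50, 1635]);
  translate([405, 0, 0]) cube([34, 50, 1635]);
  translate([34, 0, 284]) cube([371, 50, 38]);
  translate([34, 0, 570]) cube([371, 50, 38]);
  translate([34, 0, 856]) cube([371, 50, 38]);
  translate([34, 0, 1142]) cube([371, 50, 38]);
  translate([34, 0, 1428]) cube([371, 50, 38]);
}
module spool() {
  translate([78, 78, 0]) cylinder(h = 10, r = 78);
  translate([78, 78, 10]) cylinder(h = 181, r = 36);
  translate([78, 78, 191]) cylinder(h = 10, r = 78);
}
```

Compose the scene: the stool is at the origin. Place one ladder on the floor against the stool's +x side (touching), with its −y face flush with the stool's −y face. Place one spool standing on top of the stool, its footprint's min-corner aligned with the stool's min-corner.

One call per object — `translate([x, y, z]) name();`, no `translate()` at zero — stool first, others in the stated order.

stool();
translate([298, 0, 0]) ladder();
translate([0, 0, 394]) spool();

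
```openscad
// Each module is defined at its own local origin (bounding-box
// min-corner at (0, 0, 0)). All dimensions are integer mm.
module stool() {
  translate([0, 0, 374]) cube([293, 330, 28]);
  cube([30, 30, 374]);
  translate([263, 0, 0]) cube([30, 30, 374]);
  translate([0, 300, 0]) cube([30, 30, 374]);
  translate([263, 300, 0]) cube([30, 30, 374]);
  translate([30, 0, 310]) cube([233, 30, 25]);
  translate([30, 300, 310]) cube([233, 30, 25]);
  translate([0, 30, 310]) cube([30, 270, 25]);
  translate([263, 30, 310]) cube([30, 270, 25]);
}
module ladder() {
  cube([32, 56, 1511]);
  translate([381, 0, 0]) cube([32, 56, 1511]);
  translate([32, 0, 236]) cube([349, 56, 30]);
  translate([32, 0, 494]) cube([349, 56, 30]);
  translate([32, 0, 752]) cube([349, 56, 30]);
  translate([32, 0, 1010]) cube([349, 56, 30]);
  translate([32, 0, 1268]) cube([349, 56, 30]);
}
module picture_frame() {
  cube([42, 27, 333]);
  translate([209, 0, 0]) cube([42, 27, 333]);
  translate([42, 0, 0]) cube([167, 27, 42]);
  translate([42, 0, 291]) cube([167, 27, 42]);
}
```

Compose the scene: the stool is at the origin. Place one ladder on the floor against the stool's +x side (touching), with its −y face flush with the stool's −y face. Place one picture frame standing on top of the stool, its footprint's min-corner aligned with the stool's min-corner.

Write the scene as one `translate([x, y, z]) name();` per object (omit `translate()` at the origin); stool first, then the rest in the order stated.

stool();
translate([293, 0, 0]) ladder();
translate([0, 0, 402]) picture_frame();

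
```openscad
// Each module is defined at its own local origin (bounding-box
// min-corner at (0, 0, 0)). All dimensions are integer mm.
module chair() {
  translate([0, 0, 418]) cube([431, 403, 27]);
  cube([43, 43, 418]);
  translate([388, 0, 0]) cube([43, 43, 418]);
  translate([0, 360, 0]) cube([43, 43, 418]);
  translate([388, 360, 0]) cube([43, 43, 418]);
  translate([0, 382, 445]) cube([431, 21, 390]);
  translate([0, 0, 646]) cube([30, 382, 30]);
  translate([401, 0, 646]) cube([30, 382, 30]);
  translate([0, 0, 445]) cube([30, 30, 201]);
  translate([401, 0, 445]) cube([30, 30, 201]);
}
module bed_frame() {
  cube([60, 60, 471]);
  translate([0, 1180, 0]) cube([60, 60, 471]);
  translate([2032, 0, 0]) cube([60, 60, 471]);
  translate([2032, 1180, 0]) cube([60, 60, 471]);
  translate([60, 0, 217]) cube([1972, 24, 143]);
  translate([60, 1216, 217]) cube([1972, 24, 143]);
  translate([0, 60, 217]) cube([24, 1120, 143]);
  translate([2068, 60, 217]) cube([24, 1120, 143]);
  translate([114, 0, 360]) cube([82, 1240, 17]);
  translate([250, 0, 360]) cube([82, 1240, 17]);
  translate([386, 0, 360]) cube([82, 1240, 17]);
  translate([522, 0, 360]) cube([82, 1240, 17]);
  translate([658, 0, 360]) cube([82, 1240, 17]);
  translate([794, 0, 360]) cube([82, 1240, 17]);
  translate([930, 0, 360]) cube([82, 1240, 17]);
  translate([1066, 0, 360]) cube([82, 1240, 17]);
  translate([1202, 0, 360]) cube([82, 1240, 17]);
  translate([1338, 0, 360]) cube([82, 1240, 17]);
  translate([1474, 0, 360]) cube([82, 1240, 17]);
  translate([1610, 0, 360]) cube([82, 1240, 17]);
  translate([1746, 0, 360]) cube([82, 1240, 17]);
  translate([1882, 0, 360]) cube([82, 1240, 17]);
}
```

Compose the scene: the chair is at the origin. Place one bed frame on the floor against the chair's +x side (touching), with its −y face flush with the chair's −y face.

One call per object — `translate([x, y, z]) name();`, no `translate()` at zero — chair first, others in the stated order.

chair();
translate([431, 0, 0]) bed_frame();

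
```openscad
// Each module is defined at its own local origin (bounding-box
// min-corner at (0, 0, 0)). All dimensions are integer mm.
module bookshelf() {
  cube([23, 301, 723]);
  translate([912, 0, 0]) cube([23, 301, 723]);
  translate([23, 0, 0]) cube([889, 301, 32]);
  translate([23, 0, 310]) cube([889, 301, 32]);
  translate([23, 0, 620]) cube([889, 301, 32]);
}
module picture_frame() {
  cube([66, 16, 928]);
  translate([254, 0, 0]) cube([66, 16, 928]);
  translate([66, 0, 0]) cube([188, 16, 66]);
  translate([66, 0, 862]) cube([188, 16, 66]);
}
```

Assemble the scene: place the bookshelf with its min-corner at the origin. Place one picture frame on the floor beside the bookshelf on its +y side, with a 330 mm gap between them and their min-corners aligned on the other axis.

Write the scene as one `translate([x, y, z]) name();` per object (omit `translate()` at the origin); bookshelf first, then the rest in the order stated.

bookshelf();
translate([0, 631, 0]) picture_frame();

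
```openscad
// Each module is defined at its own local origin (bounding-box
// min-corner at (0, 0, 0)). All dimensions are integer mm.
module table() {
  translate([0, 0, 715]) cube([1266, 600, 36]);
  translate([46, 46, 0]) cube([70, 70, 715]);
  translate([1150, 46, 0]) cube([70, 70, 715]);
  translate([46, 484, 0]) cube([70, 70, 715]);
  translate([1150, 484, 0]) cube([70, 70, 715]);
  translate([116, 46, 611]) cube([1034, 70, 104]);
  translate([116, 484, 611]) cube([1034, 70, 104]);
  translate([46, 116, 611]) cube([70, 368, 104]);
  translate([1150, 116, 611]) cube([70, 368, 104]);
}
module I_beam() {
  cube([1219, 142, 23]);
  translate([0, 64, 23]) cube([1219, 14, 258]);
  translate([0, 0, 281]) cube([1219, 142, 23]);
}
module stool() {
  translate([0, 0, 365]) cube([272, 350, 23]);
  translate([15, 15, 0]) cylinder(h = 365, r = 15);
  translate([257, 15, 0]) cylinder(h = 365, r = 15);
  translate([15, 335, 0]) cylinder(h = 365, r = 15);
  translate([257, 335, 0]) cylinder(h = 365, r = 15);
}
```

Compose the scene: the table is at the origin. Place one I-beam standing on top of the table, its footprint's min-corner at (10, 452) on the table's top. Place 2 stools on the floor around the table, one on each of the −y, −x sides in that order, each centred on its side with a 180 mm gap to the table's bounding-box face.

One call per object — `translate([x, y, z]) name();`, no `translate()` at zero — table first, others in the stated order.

table();
translate([10, 452, 751]) I_beam();
translate([497, -530, 0]) stool();
translate([-452, 125, 0]) stool();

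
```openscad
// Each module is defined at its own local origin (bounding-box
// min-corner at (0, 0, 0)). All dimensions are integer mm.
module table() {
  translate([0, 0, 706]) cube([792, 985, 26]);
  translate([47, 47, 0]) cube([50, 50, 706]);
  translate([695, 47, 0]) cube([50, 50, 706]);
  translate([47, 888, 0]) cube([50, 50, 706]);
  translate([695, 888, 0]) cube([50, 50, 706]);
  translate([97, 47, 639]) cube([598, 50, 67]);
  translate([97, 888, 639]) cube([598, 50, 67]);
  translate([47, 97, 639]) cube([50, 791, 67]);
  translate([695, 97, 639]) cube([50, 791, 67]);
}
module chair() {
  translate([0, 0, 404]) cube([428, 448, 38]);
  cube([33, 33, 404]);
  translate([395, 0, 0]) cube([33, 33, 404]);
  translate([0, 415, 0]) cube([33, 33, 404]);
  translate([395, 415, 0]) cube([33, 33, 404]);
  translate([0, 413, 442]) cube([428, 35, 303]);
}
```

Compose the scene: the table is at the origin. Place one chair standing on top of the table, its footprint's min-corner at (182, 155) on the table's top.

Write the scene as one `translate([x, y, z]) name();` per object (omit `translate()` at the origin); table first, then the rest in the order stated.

table();
translate([182, 155, 732]) chair();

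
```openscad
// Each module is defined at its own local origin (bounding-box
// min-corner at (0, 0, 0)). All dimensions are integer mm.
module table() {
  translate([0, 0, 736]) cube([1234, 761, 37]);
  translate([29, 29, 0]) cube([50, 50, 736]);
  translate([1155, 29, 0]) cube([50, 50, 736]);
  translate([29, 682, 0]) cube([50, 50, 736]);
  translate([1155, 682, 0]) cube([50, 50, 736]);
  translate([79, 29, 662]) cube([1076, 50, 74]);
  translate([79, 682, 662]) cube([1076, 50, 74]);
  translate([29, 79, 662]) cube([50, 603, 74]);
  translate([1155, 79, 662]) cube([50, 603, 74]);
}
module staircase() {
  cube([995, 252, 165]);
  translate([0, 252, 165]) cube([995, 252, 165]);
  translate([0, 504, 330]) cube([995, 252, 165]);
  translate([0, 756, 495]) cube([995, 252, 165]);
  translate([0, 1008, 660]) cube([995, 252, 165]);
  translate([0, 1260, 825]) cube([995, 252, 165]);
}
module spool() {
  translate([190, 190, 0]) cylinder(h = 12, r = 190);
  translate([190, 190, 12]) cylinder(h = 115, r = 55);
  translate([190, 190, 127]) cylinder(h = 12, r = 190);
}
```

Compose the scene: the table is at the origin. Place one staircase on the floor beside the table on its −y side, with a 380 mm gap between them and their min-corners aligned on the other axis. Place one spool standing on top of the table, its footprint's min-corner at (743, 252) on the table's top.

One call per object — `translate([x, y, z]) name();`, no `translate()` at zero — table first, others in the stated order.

table();
translate([0, -1892, 0]) staircase();
translate([743, 252, 773]) spool();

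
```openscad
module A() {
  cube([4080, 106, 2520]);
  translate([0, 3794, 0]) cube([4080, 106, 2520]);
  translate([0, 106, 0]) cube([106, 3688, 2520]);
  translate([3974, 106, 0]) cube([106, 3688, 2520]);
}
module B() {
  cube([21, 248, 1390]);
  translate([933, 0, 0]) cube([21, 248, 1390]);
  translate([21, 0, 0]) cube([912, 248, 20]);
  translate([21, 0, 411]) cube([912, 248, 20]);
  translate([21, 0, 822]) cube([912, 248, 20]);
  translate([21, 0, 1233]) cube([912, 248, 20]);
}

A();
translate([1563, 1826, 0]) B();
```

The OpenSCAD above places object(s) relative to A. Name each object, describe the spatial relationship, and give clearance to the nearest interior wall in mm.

Clearances: x = 1457, y = 1720; minimum 1457 mm.

A is a house frame. B is a bookshelf. The bookshelf sits inside the house frame, centred. The clearance to the nearest interior wall is 1457 mm.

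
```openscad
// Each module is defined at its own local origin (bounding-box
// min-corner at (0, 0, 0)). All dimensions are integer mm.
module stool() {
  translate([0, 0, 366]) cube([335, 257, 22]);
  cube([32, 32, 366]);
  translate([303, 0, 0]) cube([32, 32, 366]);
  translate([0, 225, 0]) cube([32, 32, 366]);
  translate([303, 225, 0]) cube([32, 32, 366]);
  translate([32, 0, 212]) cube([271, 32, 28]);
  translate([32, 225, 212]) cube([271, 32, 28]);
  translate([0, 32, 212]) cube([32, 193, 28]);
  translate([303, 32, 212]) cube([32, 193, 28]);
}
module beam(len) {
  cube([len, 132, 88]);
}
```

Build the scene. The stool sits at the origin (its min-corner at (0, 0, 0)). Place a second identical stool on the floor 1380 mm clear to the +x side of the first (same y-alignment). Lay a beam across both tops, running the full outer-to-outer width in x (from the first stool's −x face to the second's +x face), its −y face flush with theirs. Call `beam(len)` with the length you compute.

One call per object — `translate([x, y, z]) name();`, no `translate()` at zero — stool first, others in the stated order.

stool();
translate([1715, 0, 0]) stool();
translate([0, 0, 388]) beam(2050);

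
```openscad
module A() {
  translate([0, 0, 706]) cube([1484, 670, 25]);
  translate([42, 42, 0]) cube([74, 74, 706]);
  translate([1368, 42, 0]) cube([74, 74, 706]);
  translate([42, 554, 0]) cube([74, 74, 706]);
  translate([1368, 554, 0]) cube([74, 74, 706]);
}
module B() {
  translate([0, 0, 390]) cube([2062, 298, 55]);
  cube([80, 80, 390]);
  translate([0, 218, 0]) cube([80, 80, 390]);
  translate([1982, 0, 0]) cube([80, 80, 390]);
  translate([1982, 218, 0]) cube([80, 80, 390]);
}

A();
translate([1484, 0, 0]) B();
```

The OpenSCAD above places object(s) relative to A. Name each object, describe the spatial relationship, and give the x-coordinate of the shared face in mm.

The table's +x face and the bench's −x face are both at x = 1484 mm.

A is a table. B is a bench. The bench is against the table's +x side, with their −y faces flush. The x-coordinate of the shared face is 1484 mm.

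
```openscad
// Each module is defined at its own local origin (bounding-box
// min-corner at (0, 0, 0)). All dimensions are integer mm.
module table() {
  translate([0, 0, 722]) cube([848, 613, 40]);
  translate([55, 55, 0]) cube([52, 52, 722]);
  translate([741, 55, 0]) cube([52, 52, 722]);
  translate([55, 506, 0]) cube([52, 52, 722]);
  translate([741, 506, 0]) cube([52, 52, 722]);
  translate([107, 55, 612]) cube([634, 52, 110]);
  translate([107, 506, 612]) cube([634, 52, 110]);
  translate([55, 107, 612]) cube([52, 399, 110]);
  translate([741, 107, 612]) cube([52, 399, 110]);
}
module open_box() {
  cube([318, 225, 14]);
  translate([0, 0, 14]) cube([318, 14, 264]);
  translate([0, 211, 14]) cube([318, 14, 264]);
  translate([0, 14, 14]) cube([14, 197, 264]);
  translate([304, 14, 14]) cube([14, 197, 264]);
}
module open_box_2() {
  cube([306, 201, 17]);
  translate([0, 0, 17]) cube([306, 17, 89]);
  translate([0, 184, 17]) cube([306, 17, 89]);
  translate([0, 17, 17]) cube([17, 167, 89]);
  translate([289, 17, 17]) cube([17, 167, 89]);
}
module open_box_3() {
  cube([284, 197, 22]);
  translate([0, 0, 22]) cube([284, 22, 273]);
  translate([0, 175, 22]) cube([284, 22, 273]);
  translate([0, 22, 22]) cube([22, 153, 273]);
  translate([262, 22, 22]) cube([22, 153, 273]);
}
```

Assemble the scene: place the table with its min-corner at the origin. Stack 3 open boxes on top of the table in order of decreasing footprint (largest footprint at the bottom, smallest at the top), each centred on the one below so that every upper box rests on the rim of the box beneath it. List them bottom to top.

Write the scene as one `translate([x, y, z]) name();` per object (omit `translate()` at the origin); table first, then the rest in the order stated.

table();
translate([265, 194, 762]) open_box();
translate([271, 206, 1040]) open_box_2();
translate([282, 208, 1146]) open_box_3();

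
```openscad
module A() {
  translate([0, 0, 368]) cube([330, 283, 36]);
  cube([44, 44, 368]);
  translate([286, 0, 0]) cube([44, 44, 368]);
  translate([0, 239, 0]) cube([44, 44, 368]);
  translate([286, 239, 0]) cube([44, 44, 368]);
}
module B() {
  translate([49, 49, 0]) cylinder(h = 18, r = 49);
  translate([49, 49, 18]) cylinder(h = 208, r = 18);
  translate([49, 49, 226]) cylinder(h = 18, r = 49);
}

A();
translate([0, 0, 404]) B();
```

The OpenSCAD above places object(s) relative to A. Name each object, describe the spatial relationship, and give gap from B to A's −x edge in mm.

A is a stool. B is a spool. The spool is on top of the stool. The gap from the spool to the stool's −x edge is 0 mm.

The spool's min-x is at 0; the stool's min-x is 0; gap = 0 mm.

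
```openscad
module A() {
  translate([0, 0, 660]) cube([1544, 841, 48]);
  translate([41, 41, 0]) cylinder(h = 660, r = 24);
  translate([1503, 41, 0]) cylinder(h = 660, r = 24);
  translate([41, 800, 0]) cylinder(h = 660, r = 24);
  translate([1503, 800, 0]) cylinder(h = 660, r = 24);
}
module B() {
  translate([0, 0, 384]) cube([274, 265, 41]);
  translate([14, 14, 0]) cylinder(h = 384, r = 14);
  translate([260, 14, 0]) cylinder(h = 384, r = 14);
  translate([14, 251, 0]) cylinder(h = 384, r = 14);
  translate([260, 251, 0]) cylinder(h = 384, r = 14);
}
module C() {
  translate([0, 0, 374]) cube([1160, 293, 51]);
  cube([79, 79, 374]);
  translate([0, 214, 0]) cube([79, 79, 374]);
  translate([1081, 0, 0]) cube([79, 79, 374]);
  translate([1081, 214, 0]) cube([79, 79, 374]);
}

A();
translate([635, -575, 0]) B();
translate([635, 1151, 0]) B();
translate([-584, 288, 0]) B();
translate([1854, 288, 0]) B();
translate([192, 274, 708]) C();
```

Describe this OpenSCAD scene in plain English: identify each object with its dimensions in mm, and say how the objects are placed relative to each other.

A is a table: top 1544 mm (x) × 841 mm (y), 48 mm thick, upper face at z = 708 mm, on four round legs of 48 mm diameter, each leg's bounding box inset 17 mm from the nearest pair of top edges, running from z = 0 to the bottom of the top.

B is a four-legged stool. The seat is 274×265 mm, 41 mm thick, top at z = 425 mm. It stands on four round legs, each 28 mm in diameter, from z = 0 to the seat underside, each leg's axis is inset half a diameter from the nearest pair of seat edges (so the leg's bounding box is flush with the corner).

C is a long wooden bench with a 1160 mm (x) × 293 mm (y) seat, 51 mm thick, its top surface 425 mm above the floor. Four 79 mm square legs at the seat corners, flush with the edges, run from z = 0 to the seat underside.

Four stools sit around the table at the −y, +y, −x, +x sides. The bench is on top of the table, centred.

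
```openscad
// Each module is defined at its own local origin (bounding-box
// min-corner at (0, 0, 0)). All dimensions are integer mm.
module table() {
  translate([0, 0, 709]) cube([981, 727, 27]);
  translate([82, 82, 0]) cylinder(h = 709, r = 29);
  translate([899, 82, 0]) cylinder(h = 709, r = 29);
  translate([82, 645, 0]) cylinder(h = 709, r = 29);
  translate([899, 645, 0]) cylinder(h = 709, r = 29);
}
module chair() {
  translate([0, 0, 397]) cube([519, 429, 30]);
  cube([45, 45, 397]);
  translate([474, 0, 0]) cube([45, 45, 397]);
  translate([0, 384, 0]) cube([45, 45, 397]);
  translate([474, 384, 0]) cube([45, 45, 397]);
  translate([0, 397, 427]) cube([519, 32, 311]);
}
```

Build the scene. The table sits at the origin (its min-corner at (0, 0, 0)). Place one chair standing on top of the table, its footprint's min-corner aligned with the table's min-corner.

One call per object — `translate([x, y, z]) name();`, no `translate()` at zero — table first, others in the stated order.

table();
translate([0, 0, 736]) chair();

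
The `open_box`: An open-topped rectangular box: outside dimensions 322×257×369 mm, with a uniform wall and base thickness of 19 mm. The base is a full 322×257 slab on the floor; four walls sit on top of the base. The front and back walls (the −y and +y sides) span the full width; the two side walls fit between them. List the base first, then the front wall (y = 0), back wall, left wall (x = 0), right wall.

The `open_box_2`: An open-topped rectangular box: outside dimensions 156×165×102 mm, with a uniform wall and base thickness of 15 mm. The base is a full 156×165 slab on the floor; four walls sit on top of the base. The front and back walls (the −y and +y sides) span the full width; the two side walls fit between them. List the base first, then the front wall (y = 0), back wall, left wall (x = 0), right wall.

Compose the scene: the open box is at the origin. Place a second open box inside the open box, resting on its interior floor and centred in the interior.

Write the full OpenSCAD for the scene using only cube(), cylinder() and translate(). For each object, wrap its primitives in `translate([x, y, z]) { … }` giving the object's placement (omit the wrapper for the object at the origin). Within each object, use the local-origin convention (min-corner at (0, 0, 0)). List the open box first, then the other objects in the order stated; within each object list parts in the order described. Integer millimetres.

cube([322, 257, 19]);
translate([0, 0, 19]) cube([322, 19, 350]);
translate([0, 238, 19]) cube([322, 19, 350]);
translate([0, 19, 19]) cube([19, 219, 350]);
translate([303, 19, 19]) cube([19, 219, 350]);
translate([83, 46, 19]) {
  cube([156, 165, 15]);
  translate([0, 0, 15]) cube([156, 15, 87]);
  translate([0, 150, 15]) cube([156, 15, 87]);
  translate([0, 15, 15]) cube([15, 135, 87]);
  translate([141, 15, 15]) cube([15, 135, 87]);
}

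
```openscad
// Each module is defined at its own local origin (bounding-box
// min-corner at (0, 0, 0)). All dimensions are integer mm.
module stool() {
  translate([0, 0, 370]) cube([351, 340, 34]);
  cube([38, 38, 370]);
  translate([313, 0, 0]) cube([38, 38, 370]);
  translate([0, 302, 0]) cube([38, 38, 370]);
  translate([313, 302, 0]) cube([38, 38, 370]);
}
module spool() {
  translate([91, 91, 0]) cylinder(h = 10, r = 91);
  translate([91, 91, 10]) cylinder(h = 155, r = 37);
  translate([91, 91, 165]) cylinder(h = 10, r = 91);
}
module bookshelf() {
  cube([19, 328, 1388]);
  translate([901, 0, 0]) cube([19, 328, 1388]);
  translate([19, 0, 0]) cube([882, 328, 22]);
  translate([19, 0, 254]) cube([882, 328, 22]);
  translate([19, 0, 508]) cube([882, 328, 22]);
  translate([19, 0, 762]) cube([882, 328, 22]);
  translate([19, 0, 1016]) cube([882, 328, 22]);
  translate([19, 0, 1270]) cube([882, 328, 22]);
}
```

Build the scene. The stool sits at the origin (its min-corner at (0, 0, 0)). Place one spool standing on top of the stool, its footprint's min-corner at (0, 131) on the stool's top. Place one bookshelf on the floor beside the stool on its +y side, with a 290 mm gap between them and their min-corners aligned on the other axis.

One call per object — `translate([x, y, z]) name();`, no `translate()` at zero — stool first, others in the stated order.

stool();
translate([0, 131, 404]) spool();
translate([0, 630, 0]) bookshelf();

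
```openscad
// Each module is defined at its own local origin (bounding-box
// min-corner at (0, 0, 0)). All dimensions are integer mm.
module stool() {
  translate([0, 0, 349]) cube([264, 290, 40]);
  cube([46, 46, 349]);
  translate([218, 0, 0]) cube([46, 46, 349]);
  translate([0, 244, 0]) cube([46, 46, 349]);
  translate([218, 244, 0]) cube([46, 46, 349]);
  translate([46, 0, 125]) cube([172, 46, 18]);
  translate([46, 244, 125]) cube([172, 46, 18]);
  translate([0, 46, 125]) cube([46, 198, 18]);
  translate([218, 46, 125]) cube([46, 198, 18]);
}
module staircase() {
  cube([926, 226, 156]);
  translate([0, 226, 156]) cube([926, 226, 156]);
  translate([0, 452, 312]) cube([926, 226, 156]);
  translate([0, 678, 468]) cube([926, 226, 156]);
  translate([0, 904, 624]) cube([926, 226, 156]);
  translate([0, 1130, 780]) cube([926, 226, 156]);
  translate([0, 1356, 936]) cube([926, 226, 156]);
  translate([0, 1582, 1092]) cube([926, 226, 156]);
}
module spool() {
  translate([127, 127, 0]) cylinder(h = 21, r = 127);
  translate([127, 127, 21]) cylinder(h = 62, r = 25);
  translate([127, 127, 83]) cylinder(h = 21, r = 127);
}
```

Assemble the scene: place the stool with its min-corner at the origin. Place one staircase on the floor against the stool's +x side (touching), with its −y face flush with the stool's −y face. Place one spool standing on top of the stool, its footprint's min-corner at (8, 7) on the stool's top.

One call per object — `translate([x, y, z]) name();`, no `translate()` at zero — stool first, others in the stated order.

stool();
translate([264, 0, 0]) staircase();
translate([8, 7, 389]) spool();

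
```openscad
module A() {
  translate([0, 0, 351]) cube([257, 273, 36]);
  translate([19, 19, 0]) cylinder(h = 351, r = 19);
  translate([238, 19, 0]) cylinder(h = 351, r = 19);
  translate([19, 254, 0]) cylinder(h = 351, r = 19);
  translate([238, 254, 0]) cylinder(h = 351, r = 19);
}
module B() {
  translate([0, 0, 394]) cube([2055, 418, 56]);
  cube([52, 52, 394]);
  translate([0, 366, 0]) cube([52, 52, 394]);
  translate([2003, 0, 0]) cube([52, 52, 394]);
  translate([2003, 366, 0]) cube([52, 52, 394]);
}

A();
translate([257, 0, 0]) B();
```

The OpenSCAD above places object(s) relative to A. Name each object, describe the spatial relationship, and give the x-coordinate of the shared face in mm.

The stool's +x face and the bench's −x face are both at x = 257 mm.

A is a stool. B is a bench. The bench is against the stool's +x side, with their −y faces flush. The x-coordinate of the shared face is 257 mm.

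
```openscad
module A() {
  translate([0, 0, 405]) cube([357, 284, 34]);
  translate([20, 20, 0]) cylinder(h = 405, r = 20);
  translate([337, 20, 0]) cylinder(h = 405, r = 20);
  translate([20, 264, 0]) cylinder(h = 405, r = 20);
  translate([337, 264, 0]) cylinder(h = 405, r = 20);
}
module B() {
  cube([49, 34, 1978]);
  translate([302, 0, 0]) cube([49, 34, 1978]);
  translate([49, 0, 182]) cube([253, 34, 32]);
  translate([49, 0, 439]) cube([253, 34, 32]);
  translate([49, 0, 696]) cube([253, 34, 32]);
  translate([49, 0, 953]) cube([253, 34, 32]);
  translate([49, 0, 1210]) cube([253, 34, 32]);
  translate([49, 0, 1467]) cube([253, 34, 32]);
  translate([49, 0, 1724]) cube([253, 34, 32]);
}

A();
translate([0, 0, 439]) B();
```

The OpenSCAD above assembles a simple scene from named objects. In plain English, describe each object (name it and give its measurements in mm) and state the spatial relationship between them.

A is a four-legged stool. The seat is 357×284 mm, 34 mm thick, top at z = 439 mm. It stands on four round legs, each 40 mm in diameter, from z = 0 to the seat underside, each leg's axis is inset half a diameter from the nearest pair of seat edges (so the leg's bounding box is flush with the corner).

B is a wooden ladder with two side rails of 49×34 mm section and 1978 mm height, set 351 mm apart overall. Between them run 7 rectangular rungs (34 mm deep, 32 mm thick), front faces flush with the rails' −y face. The bottom of the first rung is 182 mm above the floor and each subsequent rung is 257 mm higher than the one below.

The ladder is on top of the stool.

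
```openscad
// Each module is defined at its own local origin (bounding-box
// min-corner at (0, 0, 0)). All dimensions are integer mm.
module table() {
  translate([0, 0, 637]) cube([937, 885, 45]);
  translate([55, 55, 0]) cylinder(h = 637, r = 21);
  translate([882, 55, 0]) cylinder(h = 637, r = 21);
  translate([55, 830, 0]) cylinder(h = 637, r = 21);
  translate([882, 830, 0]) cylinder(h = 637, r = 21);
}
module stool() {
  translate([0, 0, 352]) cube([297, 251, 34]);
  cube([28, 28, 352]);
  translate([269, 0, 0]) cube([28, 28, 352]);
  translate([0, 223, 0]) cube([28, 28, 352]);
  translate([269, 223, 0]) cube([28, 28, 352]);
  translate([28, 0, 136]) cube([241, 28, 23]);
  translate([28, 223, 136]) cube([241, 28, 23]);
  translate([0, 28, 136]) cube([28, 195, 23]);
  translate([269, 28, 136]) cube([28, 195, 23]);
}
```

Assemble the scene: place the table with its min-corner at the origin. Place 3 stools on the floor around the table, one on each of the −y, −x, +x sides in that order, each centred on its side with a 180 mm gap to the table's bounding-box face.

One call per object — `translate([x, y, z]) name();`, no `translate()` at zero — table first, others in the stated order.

table();
translate([320, -431, 0]) stool();
translate([-477, 317, 0]) stool();
translate([1117, 317, 0]) stool();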